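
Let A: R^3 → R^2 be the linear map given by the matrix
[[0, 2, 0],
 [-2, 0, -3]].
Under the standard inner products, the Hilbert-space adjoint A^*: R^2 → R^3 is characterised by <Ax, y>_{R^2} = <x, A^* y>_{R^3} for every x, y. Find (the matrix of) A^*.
A^* = A^T =
[[0, -2],
 [2, 0],
 [0, -3]]

For real matrices with standard dot products, the defining identity <Ax, y> = <x, A^* y> gives (Ax)^T y = x^T (A^*) y, i.e. x^T A^T y = x^T (A^*) y. Since this holds for all x, y, we must have A^* = A^T. Therefore
A^* =
[[0, -2],
 [2, 0],
 [0, -3]].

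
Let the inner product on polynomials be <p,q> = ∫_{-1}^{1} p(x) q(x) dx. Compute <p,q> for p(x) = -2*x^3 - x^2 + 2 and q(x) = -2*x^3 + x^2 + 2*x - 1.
<p,q> = -20/7

Expand the product: p(x)·q(x) = 4*x^6 - 5*x^4 - 4*x^3 + 3*x^2 + 4*x - 2.
∫_{-1}^{1} of each monomial x^k gives [2/(k+1) if k even, 0 if k odd]. Integrating term-by-term (or equivalently evaluating the antiderivative F(x) = 4*x^7/7 - x^5 - x^4 + x^3 + 2*x^2 - 2*x at the endpoints):
  F(1) − F(−1) = -3/7 − (17/7) = -20/7.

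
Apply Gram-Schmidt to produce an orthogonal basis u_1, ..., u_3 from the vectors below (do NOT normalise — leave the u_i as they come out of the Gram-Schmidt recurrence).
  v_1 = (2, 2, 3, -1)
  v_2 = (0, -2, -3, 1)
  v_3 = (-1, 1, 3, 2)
Orthogonal basis:
  u_1 = (2, 2, 3, -1)
  u_2 = (14/9, -4/9, -2/3, 2/9)
  u_3 = (0, -2/7, 15/14, 37/14)

Apply the Gram-Schmidt recurrence
  u_1 = v_1
  u_i = v_i − Σ_{j<i} ((v_i · u_j) / (u_j · u_j)) · u_j.

Step by step this gives:
  u_1 = (2, 2, 3, -1)
  u_2 = (14/9, -4/9, -2/3, 2/9)
  u_3 = (0, -2/7, 15/14, 37/14)

Orthogonality check:
  u_2 · u_1 = 0 (should be 0)
  u_3 · u_1 = 0 (should be 0)
  u_3 · u_2 = 0 (should be 0)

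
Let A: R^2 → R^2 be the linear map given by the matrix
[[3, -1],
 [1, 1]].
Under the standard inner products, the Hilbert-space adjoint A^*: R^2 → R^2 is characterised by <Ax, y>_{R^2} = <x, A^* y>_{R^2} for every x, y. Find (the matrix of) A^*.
A^* = A^T =
[[3, 1],
 [-1, 1]]

For real matrices with standard dot products, the defining identity <Ax, y> = <x, A^* y> gives (Ax)^T y = x^T (A^*) y, i.e. x^T A^T y = x^T (A^*) y. Since this holds for all x, y, we must have A^* = A^T. Therefore
A^* =
[[3, 1],
 [-1, 1]].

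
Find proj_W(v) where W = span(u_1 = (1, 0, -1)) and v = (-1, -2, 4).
proj_W(v) = (-5/2, 0, 5/2)

Set up U = [u_1 | ... | u_1] ∈ R^(3×1). The projector onto W = col(U) is P = U (U^T U)^(-1) U^T.
Compute U^T U =
  [2],
and U^T v = (-5).
Solve U^T U · c = U^T v for the coefficients: c = (-5/2). The projection is proj_W(v) = U c.
Check: (v - proj_W(v)) · u_1 = 0  (should be 0).
Result: proj_W(v) = (-5/2, 0, 5/2).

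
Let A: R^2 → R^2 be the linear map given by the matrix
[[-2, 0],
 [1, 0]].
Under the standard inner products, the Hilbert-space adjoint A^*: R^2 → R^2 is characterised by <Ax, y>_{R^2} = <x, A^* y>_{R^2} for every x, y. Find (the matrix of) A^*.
A^* = A^T =
[[-2, 1],
 [0, 0]]

For real matrices with standard dot products, the defining identity <Ax, y> = <x, A^* y> gives (Ax)^T y = x^T (A^*) y, i.e. x^T A^T y = x^T (A^*) y. Since this holds for all x, y, we must have A^* = A^T. Therefore
A^* =
[[-2, 1],
 [0, 0]].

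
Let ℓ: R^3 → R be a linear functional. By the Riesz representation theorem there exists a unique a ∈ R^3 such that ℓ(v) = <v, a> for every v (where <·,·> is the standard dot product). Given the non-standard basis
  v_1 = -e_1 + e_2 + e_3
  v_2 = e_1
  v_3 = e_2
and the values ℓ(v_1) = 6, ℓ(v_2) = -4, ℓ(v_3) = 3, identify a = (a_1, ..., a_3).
a = (-4, 3, -1)

Write a = (a_1, ..., a_3) in the standard basis. For each basis vector v_i, ℓ(v_i) = <v_i, a> is a linear equation in the a_j's. Collect the n equations into a matrix system V a = ℓ, where row i of V is v_i (expressed in the standard basis). Since V is invertible (lower-triangular with 1s on the diagonal, up to permutation), solve by back-substitution:
  V =
[[-1, 1, 1],
 [1, 0, 0],
 [0, 1, 0]]
  V a = (6, -4, 3)
Solving gives a = (-4, 3, -1).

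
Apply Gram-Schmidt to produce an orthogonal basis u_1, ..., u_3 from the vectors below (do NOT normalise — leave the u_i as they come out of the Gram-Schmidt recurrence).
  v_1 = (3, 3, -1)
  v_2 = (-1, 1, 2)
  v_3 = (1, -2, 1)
Orthogonal basis:
  u_1 = (3, 3, -1)
  u_2 = (-13/19, 25/19, 36/19)
  u_3 = (161/110, -23/22, 69/55)

Apply the Gram-Schmidt recurrence
  u_1 = v_1
  u_i = v_i − Σ_{j<i} ((v_i · u_j) / (u_j · u_j)) · u_j.

Step by step this gives:
  u_1 = (3, 3, -1)
  u_2 = (-13/19, 25/19, 36/19)
  u_3 = (161/110, -23/22, 69/55)

Orthogonality check:
  u_2 · u_1 = 0 (should be 0)
  u_3 · u_1 = 0 (should be 0)
  u_3 · u_2 = 0 (should be 0)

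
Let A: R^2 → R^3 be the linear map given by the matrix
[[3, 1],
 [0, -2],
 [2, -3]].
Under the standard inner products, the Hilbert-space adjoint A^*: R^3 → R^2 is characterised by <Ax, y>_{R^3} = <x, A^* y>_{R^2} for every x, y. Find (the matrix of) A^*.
A^* = A^T =
[[3, 0, 2],
 [1, -2, -3]]

For real matrices with standard dot products, the defining identity <Ax, y> = <x, A^* y> gives (Ax)^T y = x^T (A^*) y, i.e. x^T A^T y = x^T (A^*) y. Since this holds for all x, y, we must have A^* = A^T. Therefore
A^* =
[[3, 0, 2],
 [1, -2, -3]].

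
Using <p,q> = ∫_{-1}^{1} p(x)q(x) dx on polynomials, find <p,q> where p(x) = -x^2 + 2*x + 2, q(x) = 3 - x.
<p,q> = 26/3

Expand the product: p(x)·q(x) = x^3 - 5*x^2 + 4*x + 6.
∫_{-1}^{1} of each monomial x^k gives [2/(k+1) if k even, 0 if k odd]. Integrating term-by-term (or equivalently evaluating the antiderivative F(x) = x^4/4 - 5*x^3/3 + 2*x^2 + 6*x at the endpoints):
  F(1) − F(−1) = 79/12 − (-25/12) = 26/3.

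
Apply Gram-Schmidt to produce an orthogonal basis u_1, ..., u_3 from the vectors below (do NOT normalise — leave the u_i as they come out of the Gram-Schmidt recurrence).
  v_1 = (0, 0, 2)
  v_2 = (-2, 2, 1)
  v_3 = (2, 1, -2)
Orthogonal basis:
  u_1 = (0, 0, 2)
  u_2 = (-2, 2, 0)
  u_3 = (3/2, 3/2, 0)

Apply the Gram-Schmidt recurrence
  u_1 = v_1
  u_i = v_i − Σ_{j<i} ((v_i · u_j) / (u_j · u_j)) · u_j.

Step by step this gives:
  u_1 = (0, 0, 2)
  u_2 = (-2, 2, 0)
  u_3 = (3/2, 3/2, 0)

Orthogonality check:
  u_2 · u_1 = 0 (should be 0)
  u_3 · u_1 = 0 (should be 0)
  u_3 · u_2 = 0 (should be 0)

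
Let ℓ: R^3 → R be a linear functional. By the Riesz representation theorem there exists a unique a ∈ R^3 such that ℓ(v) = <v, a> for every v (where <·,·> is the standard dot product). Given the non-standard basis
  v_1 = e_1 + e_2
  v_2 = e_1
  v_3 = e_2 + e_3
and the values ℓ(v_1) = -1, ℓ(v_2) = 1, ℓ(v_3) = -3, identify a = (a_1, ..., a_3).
a = (1, -2, -1)

Write a = (a_1, ..., a_3) in the standard basis. For each basis vector v_i, ℓ(v_i) = <v_i, a> is a linear equation in the a_j's. Collect the n equations into a matrix system V a = ℓ, where row i of V is v_i (expressed in the standard basis). Since V is invertible (lower-triangular with 1s on the diagonal, up to permutation), solve by back-substitution:
  V =
[[1, 1, 0],
 [1, 0, 0],
 [0, 1, 1]]
  V a = (-1, 1, -3)
Solving gives a = (1, -2, -1).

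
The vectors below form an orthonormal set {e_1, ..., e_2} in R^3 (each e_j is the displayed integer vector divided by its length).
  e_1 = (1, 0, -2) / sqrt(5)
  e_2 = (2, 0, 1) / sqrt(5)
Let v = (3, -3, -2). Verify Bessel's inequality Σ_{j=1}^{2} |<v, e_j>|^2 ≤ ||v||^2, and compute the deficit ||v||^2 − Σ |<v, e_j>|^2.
Σ |<v, e_j>|^2 = 13; ||v||^2 = 22; deficit = 9

Write each e_j = u_j / sqrt(<u_j, u_j>) where u_j is the displayed integer vector. Then <v, e_j> = <v, u_j> / sqrt(<u_j, u_j>), so |<v, e_j>|^2 = <v, u_j>^2 / <u_j, u_j>.
Coefficients: <v, e_1> = 7/sqrt(5), <v, e_2> = 4/sqrt(5).
Square and sum: Σ |<v, e_j>|^2 = 13.
Compute ||v||^2 = v·v = 22.
Deficit = 22 − 13 = 9 ≥ 0, confirming Bessel's inequality. (The deficit equals ||v − Σ <v,e_j> e_j||^2, the squared distance from v to span{e_j}.)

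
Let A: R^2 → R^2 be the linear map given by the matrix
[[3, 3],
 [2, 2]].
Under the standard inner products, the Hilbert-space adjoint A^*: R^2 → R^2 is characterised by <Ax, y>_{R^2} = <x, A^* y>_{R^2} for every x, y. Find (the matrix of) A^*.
A^* = A^T =
[[3, 2],
 [3, 2]]

For real matrices with standard dot products, the defining identity <Ax, y> = <x, A^* y> gives (Ax)^T y = x^T (A^*) y, i.e. x^T A^T y = x^T (A^*) y. Since this holds for all x, y, we must have A^* = A^T. Therefore
A^* =
[[3, 2],
 [3, 2]].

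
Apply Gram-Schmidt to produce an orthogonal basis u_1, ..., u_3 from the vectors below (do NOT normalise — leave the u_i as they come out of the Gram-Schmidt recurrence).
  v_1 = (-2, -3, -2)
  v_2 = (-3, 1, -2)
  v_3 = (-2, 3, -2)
Orthogonal basis:
  u_1 = (-2, -3, -2)
  u_2 = (-37/17, 38/17, -20/17)
  u_3 = (32/63, 8/63, -44/63)

Apply the Gram-Schmidt recurrence
  u_1 = v_1
  u_i = v_i − Σ_{j<i} ((v_i · u_j) / (u_j · u_j)) · u_j.

Step by step this gives:
  u_1 = (-2, -3, -2)
  u_2 = (-37/17, 38/17, -20/17)
  u_3 = (32/63, 8/63, -44/63)

Orthogonality check:
  u_2 · u_1 = 0 (should be 0)
  u_3 · u_1 = 0 (should be 0)
  u_3 · u_2 = 0 (should be 0)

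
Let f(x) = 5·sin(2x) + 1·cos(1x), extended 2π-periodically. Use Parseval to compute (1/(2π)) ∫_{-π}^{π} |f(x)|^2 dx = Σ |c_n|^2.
Σ |c_n|^2 = 13

Expand |f|^2 and use orthogonality of {sin(nx), cos(mx)} on [-π, π]:
  ∫_{-π}^{π} sin(nx)^2 dx = π, ∫ cos(mx)^2 dx = π, and cross terms integrate to 0.
So ∫_{-π}^{π} f(x)^2 dx = 5^2 · π + 1^2 · π = (25 + 1)π.
Divide by 2π: (25 + 1)/2 = 13.
By Parseval, this equals Σ |c_n|^2.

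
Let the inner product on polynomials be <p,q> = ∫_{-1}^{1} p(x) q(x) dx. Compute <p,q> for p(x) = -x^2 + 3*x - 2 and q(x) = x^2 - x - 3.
<p,q> = 154/15

Expand the product: p(x)·q(x) = -x^4 + 4*x^3 - 2*x^2 - 7*x + 6.
∫_{-1}^{1} of each monomial x^k gives [2/(k+1) if k even, 0 if k odd]. Integrating term-by-term (or equivalently evaluating the antiderivative F(x) = -x^5/5 + x^4 - 2*x^3/3 - 7*x^2/2 + 6*x at the endpoints):
  F(1) − F(−1) = 79/30 − (-229/30) = 154/15.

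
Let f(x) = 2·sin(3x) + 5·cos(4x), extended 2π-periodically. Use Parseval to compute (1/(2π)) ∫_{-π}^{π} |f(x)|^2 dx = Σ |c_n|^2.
Σ |c_n|^2 = 29/2

Expand |f|^2 and use orthogonality of {sin(nx), cos(mx)} on [-π, π]:
  ∫_{-π}^{π} sin(nx)^2 dx = π, ∫ cos(mx)^2 dx = π, and cross terms integrate to 0.
So ∫_{-π}^{π} f(x)^2 dx = 2^2 · π + 5^2 · π = (4 + 25)π.
Divide by 2π: (4 + 25)/2 = 29/2.
By Parseval, this equals Σ |c_n|^2.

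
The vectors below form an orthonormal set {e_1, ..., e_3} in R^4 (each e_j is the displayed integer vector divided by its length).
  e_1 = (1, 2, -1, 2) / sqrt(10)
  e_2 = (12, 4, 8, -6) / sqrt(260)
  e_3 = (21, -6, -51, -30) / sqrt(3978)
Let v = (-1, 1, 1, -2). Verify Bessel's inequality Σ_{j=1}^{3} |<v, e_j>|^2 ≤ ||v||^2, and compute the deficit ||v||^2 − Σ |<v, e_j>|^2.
Σ |<v, e_j>|^2 = 38/17; ||v||^2 = 7; deficit = 81/17

Write each e_j = u_j / sqrt(<u_j, u_j>) where u_j is the displayed integer vector. Then <v, e_j> = <v, u_j> / sqrt(<u_j, u_j>), so |<v, e_j>|^2 = <v, u_j>^2 / <u_j, u_j>.
Coefficients: <v, e_1> = -4/sqrt(10), <v, e_2> = 12/sqrt(260), <v, e_3> = -18/sqrt(3978).
Square and sum: Σ |<v, e_j>|^2 = 38/17.
Compute ||v||^2 = v·v = 7.
Deficit = 7 − 38/17 = 81/17 ≥ 0, confirming Bessel's inequality. (The deficit equals ||v − Σ <v,e_j> e_j||^2, the squared distance from v to span{e_j}.)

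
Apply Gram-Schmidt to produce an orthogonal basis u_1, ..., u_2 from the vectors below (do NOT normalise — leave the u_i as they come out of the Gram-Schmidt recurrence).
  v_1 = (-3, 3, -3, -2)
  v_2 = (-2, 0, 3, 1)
Orthogonal basis:
  u_1 = (-3, 3, -3, -2)
  u_2 = (-77/31, 15/31, 78/31, 21/31)

Apply the Gram-Schmidt recurrence
  u_1 = v_1
  u_i = v_i − Σ_{j<i} ((v_i · u_j) / (u_j · u_j)) · u_j.

Step by step this gives:
  u_1 = (-3, 3, -3, -2)
  u_2 = (-77/31, 15/31, 78/31, 21/31)

Orthogonality check:
  u_2 · u_1 = 0 (should be 0)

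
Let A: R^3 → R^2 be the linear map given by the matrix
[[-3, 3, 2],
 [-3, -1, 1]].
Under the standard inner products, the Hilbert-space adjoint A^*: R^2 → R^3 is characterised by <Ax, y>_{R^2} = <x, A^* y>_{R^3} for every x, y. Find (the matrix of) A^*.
A^* = A^T =
[[-3, -3],
 [3, -1],
 [2, 1]]

For real matrices with standard dot products, the defining identity <Ax, y> = <x, A^* y> gives (Ax)^T y = x^T (A^*) y, i.e. x^T A^T y = x^T (A^*) y. Since this holds for all x, y, we must have A^* = A^T. Therefore
A^* =
[[-3, -3],
 [3, -1],
 [2, 1]].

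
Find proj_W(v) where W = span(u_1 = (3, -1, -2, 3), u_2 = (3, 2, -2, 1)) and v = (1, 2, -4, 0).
proj_W(v) = (513/218, 243/109, -171/109, 75/218)

Set up U = [u_1 | ... | u_2] ∈ R^(4×2). The projector onto W = col(U) is P = U (U^T U)^(-1) U^T.
Compute U^T U =
  [23, 14]
  [14, 18],
and U^T v = (9, 15).
Solve U^T U · c = U^T v for the coefficients: c = (-24/109, 219/218). The projection is proj_W(v) = U c.
Check: (v - proj_W(v)) · u_1 = 0  (should be 0).
Check: (v - proj_W(v)) · u_2 = 0  (should be 0).
Result: proj_W(v) = (513/218, 243/109, -171/109, 75/218).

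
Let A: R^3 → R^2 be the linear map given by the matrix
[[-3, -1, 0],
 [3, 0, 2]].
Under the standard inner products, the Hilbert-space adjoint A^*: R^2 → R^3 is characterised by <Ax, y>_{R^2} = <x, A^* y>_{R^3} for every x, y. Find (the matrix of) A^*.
A^* = A^T =
[[-3, 3],
 [-1, 0],
 [0, 2]]

For real matrices with standard dot products, the defining identity <Ax, y> = <x, A^* y> gives (Ax)^T y = x^T (A^*) y, i.e. x^T A^T y = x^T (A^*) y. Since this holds for all x, y, we must have A^* = A^T. Therefore
A^* =
[[-3, 3],
 [-1, 0],
 [0, 2]].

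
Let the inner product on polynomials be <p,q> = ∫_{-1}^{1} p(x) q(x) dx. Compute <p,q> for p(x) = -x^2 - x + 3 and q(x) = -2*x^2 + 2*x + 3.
<p,q> = 172/15

Expand the product: p(x)·q(x) = 2*x^4 - 11*x^2 + 3*x + 9.
∫_{-1}^{1} of each monomial x^k gives [2/(k+1) if k even, 0 if k odd]. Integrating term-by-term (or equivalently evaluating the antiderivative F(x) = 2*x^5/5 - 11*x^3/3 + 3*x^2/2 + 9*x at the endpoints):
  F(1) − F(−1) = 217/30 − (-127/30) = 172/15.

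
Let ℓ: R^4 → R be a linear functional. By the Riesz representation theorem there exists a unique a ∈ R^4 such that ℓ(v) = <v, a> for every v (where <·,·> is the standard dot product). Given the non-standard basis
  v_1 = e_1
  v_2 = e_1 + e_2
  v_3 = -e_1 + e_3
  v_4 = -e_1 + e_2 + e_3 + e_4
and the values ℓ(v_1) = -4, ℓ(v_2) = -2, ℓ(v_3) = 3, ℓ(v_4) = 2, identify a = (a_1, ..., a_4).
a = (-4, 2, -1, -3)

Write a = (a_1, ..., a_4) in the standard basis. For each basis vector v_i, ℓ(v_i) = <v_i, a> is a linear equation in the a_j's. Collect the n equations into a matrix system V a = ℓ, where row i of V is v_i (expressed in the standard basis). Since V is invertible (lower-triangular with 1s on the diagonal, up to permutation), solve by back-substitution:
  V =
[[1, 0, 0, 0],
 [1, 1, 0, 0],
 [-1, 0, 1, 0],
 [-1, 1, 1, 1]]
  V a = (-4, -2, 3, 2)
Solving gives a = (-4, 2, -1, -3).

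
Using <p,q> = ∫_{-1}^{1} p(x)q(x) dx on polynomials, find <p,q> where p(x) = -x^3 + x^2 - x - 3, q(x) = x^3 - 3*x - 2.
<p,q> = 1384/105

Expand the product: p(x)·q(x) = -x^6 + x^5 + 2*x^4 - 4*x^3 + x^2 + 11*x + 6.
∫_{-1}^{1} of each monomial x^k gives [2/(k+1) if k even, 0 if k odd]. Integrating term-by-term (or equivalently evaluating the antiderivative F(x) = -x^7/7 + x^6/6 + 2*x^5/5 - x^4 + x^3/3 + 11*x^2/2 + 6*x at the endpoints):
  F(1) − F(−1) = 394/35 − (-202/105) = 1384/105.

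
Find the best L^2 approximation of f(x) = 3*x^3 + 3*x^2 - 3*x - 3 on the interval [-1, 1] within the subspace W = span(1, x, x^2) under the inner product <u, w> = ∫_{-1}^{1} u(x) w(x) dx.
g(x) = 3*x^2 - 6*x/5 - 3

The best approximation g ∈ W is the orthogonal projection of f onto W. Writing g = a_0 + a_1 x + a_2 x^2, the coefficients solve the normal equations G · a = b where
  G_{ij} = <φ_i, φ_j> and b_i = <f, φ_i>, with φ_0 = 1, φ_1 = x, φ_2 = x^2.
G =
  [2, 0, 2/3]
  [0, 2/3, 0]
  [2/3, 0, 2/5],
b = (-4, -4/5, -4/5).
Solving gives a_0 = -3, a_1 = -6/5, a_2 = 3, so
  g(x) = 3*x^2 - 6*x/5 - 3.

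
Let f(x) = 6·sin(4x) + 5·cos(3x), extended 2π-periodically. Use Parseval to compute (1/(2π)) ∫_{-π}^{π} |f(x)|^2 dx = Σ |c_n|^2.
Σ |c_n|^2 = 61/2

Expand |f|^2 and use orthogonality of {sin(nx), cos(mx)} on [-π, π]:
  ∫_{-π}^{π} sin(nx)^2 dx = π, ∫ cos(mx)^2 dx = π, and cross terms integrate to 0.
So ∫_{-π}^{π} f(x)^2 dx = 6^2 · π + 5^2 · π = (36 + 25)π.
Divide by 2π: (36 + 25)/2 = 61/2.
By Parseval, this equals Σ |c_n|^2.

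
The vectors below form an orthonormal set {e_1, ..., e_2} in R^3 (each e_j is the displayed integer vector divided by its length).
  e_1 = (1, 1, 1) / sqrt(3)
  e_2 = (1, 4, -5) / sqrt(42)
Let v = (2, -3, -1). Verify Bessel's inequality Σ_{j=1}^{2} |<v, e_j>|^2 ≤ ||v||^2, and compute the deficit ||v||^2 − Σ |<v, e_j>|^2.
Σ |<v, e_j>|^2 = 27/14; ||v||^2 = 14; deficit = 169/14

Write each e_j = u_j / sqrt(<u_j, u_j>) where u_j is the displayed integer vector. Then <v, e_j> = <v, u_j> / sqrt(<u_j, u_j>), so |<v, e_j>|^2 = <v, u_j>^2 / <u_j, u_j>.
Coefficients: <v, e_1> = -2/sqrt(3), <v, e_2> = -5/sqrt(42).
Square and sum: Σ |<v, e_j>|^2 = 27/14.
Compute ||v||^2 = v·v = 14.
Deficit = 14 − 27/14 = 169/14 ≥ 0, confirming Bessel's inequality. (The deficit equals ||v − Σ <v,e_j> e_j||^2, the squared distance from v to span{e_j}.)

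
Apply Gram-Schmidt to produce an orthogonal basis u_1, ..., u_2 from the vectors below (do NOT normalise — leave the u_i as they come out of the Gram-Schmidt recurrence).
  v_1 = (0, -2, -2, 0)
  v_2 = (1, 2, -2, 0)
Orthogonal basis:
  u_1 = (0, -2, -2, 0)
  u_2 = (1, 2, -2, 0)

Apply the Gram-Schmidt recurrence
  u_1 = v_1
  u_i = v_i − Σ_{j<i} ((v_i · u_j) / (u_j · u_j)) · u_j.

Step by step this gives:
  u_1 = (0, -2, -2, 0)
  u_2 = (1, 2, -2, 0)

Orthogonality check:
  u_2 · u_1 = 0 (should be 0)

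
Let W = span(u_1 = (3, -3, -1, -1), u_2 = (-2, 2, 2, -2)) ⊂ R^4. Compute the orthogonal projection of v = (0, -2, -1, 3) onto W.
proj_W(v) = (9/11, -9/11, -19/11, 29/11)

Set up U = [u_1 | ... | u_2] ∈ R^(4×2). The projector onto W = col(U) is P = U (U^T U)^(-1) U^T.
Compute U^T U =
  [20, -12]
  [-12, 16],
and U^T v = (4, -12).
Solve U^T U · c = U^T v for the coefficients: c = (-5/11, -12/11). The projection is proj_W(v) = U c.
Check: (v - proj_W(v)) · u_1 = 0  (should be 0).
Check: (v - proj_W(v)) · u_2 = 0  (should be 0).
Result: proj_W(v) = (9/11, -9/11, -19/11, 29/11).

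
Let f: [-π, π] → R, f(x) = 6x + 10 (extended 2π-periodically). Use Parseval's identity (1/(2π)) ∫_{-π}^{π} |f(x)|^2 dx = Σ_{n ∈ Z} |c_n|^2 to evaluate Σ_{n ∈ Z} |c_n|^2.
Σ |c_n|^2 = 12π^2 + 100

Expand and integrate term by term over [-π, π]:
  ∫ (6x)^2 dx = 36·(2π^3/3); ∫ 2·6·(10)·x dx = 0 (odd integrand); ∫ 10^2 dx = 100·2π.
So (1/(2π)) ∫_{-π}^{π} (6x + 10)^2 dx = 36π^2/3 + 100 = 12π^2 + 100.
Parseval ⇒ Σ |c_n|^2 = 12π^2 + 100.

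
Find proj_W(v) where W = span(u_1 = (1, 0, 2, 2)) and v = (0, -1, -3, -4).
proj_W(v) = (-14/9, 0, -28/9, -28/9)

Set up U = [u_1 | ... | u_1] ∈ R^(4×1). The projector onto W = col(U) is P = U (U^T U)^(-1) U^T.
Compute U^T U =
  [9],
and U^T v = (-14).
Solve U^T U · c = U^T v for the coefficients: c = (-14/9). The projection is proj_W(v) = U c.
Check: (v - proj_W(v)) · u_1 = 0  (should be 0).
Result: proj_W(v) = (-14/9, 0, -28/9, -28/9).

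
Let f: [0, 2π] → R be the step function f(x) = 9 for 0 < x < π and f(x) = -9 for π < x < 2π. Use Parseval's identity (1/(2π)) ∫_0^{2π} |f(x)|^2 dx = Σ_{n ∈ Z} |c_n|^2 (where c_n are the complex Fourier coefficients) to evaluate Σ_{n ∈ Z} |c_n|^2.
Σ |c_n|^2 = 81

Parseval equates the L^2 energy of f (normalised by 1/(2π)) with the ℓ^2 sum of its Fourier coefficients: (1/(2π)) ∫_0^{2π} |f|^2 = Σ |c_n|^2.
Compute the left side: (1/(2π)) [∫_0^π 9^2 dx + ∫_π^{2π} (-9)^2 dx] = (1/(2π)) · (81π + 81π) = (81 + 81)/2 = 81.
So Σ_{n ∈ Z} |c_n|^2 = 81.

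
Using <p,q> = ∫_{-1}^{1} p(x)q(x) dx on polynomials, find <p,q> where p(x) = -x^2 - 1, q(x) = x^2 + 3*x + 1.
<p,q> = -56/15

Expand the product: p(x)·q(x) = -x^4 - 3*x^3 - 2*x^2 - 3*x - 1.
∫_{-1}^{1} of each monomial x^k gives [2/(k+1) if k even, 0 if k odd]. Integrating term-by-term (or equivalently evaluating the antiderivative F(x) = -x^5/5 - 3*x^4/4 - 2*x^3/3 - 3*x^2/2 - x at the endpoints):
  F(1) − F(−1) = -247/60 − (-23/60) = -56/15.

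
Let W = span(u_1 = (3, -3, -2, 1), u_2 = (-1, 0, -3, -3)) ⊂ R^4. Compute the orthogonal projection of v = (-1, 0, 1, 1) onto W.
proj_W(v) = (-113/437, 12/23, 497/437, 269/437)

Set up U = [u_1 | ... | u_2] ∈ R^(4×2). The projector onto W = col(U) is P = U (U^T U)^(-1) U^T.
Compute U^T U =
  [23, 0]
  [0, 19],
and U^T v = (-4, -5).
Solve U^T U · c = U^T v for the coefficients: c = (-4/23, -5/19). The projection is proj_W(v) = U c.
Check: (v - proj_W(v)) · u_1 = 0  (should be 0).
Check: (v - proj_W(v)) · u_2 = 0  (should be 0).
Result: proj_W(v) = (-113/437, 12/23, 497/437, 269/437).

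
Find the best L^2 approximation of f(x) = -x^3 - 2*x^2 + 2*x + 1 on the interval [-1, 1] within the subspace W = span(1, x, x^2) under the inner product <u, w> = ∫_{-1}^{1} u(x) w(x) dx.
g(x) = -2*x^2 + 7*x/5 + 1

The best approximation g ∈ W is the orthogonal projection of f onto W. Writing g = a_0 + a_1 x + a_2 x^2, the coefficients solve the normal equations G · a = b where
  G_{ij} = <φ_i, φ_j> and b_i = <f, φ_i>, with φ_0 = 1, φ_1 = x, φ_2 = x^2.
G =
  [2, 0, 2/3]
  [0, 2/3, 0]
  [2/3, 0, 2/5],
b = (2/3, 14/15, -2/15).
Solving gives a_0 = 1, a_1 = 7/5, a_2 = -2, so
  g(x) = -2*x^2 + 7*x/5 + 1.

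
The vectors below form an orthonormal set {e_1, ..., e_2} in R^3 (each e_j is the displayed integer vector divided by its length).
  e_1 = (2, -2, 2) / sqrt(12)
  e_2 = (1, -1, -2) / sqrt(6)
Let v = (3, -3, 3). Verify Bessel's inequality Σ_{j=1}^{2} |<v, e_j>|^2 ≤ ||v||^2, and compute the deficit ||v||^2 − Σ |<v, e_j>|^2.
Σ |<v, e_j>|^2 = 27; ||v||^2 = 27; deficit = 0

Write each e_j = u_j / sqrt(<u_j, u_j>) where u_j is the displayed integer vector. Then <v, e_j> = <v, u_j> / sqrt(<u_j, u_j>), so |<v, e_j>|^2 = <v, u_j>^2 / <u_j, u_j>.
Coefficients: <v, e_1> = 18/sqrt(12), <v, e_2> = 0/sqrt(6).
Square and sum: Σ |<v, e_j>|^2 = 27.
Compute ||v||^2 = v·v = 27.
Deficit = 27 − 27 = 0 ≥ 0, confirming Bessel's inequality. (The deficit equals ||v − Σ <v,e_j> e_j||^2, the squared distance from v to span{e_j}.)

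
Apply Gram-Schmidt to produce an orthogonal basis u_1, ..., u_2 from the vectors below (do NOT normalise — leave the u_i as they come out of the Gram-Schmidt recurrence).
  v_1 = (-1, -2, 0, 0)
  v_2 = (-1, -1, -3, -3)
Orthogonal basis:
  u_1 = (-1, -2, 0, 0)
  u_2 = (-2/5, 1/5, -3, -3)

Apply the Gram-Schmidt recurrence
  u_1 = v_1
  u_i = v_i − Σ_{j<i} ((v_i · u_j) / (u_j · u_j)) · u_j.

Step by step this gives:
  u_1 = (-1, -2, 0, 0)
  u_2 = (-2/5, 1/5, -3, -3)

Orthogonality check:
  u_2 · u_1 = 0 (should be 0)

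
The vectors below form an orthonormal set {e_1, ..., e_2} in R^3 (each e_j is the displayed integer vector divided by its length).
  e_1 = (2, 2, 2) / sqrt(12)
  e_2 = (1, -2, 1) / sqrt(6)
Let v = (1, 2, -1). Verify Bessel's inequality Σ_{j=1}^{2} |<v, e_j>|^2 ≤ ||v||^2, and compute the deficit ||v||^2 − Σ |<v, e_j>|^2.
Σ |<v, e_j>|^2 = 4; ||v||^2 = 6; deficit = 2

Write each e_j = u_j / sqrt(<u_j, u_j>) where u_j is the displayed integer vector. Then <v, e_j> = <v, u_j> / sqrt(<u_j, u_j>), so |<v, e_j>|^2 = <v, u_j>^2 / <u_j, u_j>.
Coefficients: <v, e_1> = 4/sqrt(12), <v, e_2> = -4/sqrt(6).
Square and sum: Σ |<v, e_j>|^2 = 4.
Compute ||v||^2 = v·v = 6.
Deficit = 6 − 4 = 2 ≥ 0, confirming Bessel's inequality. (The deficit equals ||v − Σ <v,e_j> e_j||^2, the squared distance from v to span{e_j}.)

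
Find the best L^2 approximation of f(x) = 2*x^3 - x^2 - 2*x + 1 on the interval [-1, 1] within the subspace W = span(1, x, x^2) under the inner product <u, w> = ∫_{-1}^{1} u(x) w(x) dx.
g(x) = -x^2 - 4*x/5 + 1

The best approximation g ∈ W is the orthogonal projection of f onto W. Writing g = a_0 + a_1 x + a_2 x^2, the coefficients solve the normal equations G · a = b where
  G_{ij} = <φ_i, φ_j> and b_i = <f, φ_i>, with φ_0 = 1, φ_1 = x, φ_2 = x^2.
G =
  [2, 0, 2/3]
  [0, 2/3, 0]
  [2/3, 0, 2/5],
b = (4/3, -8/15, 4/15).
Solving gives a_0 = 1, a_1 = -4/5, a_2 = -1, so
  g(x) = -x^2 - 4*x/5 + 1.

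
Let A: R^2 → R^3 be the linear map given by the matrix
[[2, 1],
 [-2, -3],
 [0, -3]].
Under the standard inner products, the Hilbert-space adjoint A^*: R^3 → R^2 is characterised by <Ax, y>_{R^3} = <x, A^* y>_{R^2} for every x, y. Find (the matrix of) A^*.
A^* = A^T =
[[2, -2, 0],
 [1, -3, -3]]

For real matrices with standard dot products, the defining identity <Ax, y> = <x, A^* y> gives (Ax)^T y = x^T (A^*) y, i.e. x^T A^T y = x^T (A^*) y. Since this holds for all x, y, we must have A^* = A^T. Therefore
A^* =
[[2, -2, 0],
 [1, -3, -3]].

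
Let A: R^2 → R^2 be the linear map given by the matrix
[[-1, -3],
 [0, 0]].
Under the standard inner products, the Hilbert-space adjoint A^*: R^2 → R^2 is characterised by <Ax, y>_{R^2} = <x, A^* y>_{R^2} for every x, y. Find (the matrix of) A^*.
A^* = A^T =
[[-1, 0],
 [-3, 0]]

For real matrices with standard dot products, the defining identity <Ax, y> = <x, A^* y> gives (Ax)^T y = x^T (A^*) y, i.e. x^T A^T y = x^T (A^*) y. Since this holds for all x, y, we must have A^* = A^T. Therefore
A^* =
[[-1, 0],
 [-3, 0]].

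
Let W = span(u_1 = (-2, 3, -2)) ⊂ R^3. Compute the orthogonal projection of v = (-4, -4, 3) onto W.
proj_W(v) = (20/17, -30/17, 20/17)

Set up U = [u_1 | ... | u_1] ∈ R^(3×1). The projector onto W = col(U) is P = U (U^T U)^(-1) U^T.
Compute U^T U =
  [17],
and U^T v = (-10).
Solve U^T U · c = U^T v for the coefficients: c = (-10/17). The projection is proj_W(v) = U c.
Check: (v - proj_W(v)) · u_1 = 0  (should be 0).
Result: proj_W(v) = (20/17, -30/17, 20/17).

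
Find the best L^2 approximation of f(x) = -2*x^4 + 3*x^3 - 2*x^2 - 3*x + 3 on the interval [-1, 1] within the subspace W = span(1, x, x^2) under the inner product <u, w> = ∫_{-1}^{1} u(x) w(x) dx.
g(x) = -26*x^2/7 - 6*x/5 + 111/35

The best approximation g ∈ W is the orthogonal projection of f onto W. Writing g = a_0 + a_1 x + a_2 x^2, the coefficients solve the normal equations G · a = b where
  G_{ij} = <φ_i, φ_j> and b_i = <f, φ_i>, with φ_0 = 1, φ_1 = x, φ_2 = x^2.
G =
  [2, 0, 2/3]
  [0, 2/3, 0]
  [2/3, 0, 2/5],
b = (58/15, -4/5, 22/35).
Solving gives a_0 = 111/35, a_1 = -6/5, a_2 = -26/7, so
  g(x) = -26*x^2/7 - 6*x/5 + 111/35.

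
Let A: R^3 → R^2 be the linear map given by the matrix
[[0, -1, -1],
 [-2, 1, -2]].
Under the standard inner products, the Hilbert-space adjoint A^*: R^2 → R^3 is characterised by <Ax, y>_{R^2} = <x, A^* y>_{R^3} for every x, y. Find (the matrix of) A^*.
A^* = A^T =
[[0, -2],
 [-1, 1],
 [-1, -2]]

For real matrices with standard dot products, the defining identity <Ax, y> = <x, A^* y> gives (Ax)^T y = x^T (A^*) y, i.e. x^T A^T y = x^T (A^*) y. Since this holds for all x, y, we must have A^* = A^T. Therefore
A^* =
[[0, -2],
 [-1, 1],
 [-1, -2]].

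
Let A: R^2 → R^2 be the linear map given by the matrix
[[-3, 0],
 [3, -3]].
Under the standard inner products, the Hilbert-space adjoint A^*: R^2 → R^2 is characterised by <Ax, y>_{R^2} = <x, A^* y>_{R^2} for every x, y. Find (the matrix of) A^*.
A^* = A^T =
[[-3, 3],
 [0, -3]]

For real matrices with standard dot products, the defining identity <Ax, y> = <x, A^* y> gives (Ax)^T y = x^T (A^*) y, i.e. x^T A^T y = x^T (A^*) y. Since this holds for all x, y, we must have A^* = A^T. Therefore
A^* =
[[-3, 3],
 [0, -3]].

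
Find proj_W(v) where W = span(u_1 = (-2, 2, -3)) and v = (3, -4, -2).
proj_W(v) = (16/17, -16/17, 24/17)

Set up U = [u_1 | ... | u_1] ∈ R^(3×1). The projector onto W = col(U) is P = U (U^T U)^(-1) U^T.
Compute U^T U =
  [17],
and U^T v = (-8).
Solve U^T U · c = U^T v for the coefficients: c = (-8/17). The projection is proj_W(v) = U c.
Check: (v - proj_W(v)) · u_1 = 0  (should be 0).
Result: proj_W(v) = (16/17, -16/17, 24/17).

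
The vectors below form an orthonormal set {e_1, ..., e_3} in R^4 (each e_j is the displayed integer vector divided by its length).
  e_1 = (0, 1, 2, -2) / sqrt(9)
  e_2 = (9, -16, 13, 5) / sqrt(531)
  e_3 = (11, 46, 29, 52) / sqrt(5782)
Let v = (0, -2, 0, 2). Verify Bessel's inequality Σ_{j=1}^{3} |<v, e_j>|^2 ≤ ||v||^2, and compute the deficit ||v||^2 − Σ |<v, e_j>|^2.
Σ |<v, e_j>|^2 = 360/49; ||v||^2 = 8; deficit = 32/49

Write each e_j = u_j / sqrt(<u_j, u_j>) where u_j is the displayed integer vector. Then <v, e_j> = <v, u_j> / sqrt(<u_j, u_j>), so |<v, e_j>|^2 = <v, u_j>^2 / <u_j, u_j>.
Coefficients: <v, e_1> = -6/sqrt(9), <v, e_2> = 42/sqrt(531), <v, e_3> = 12/sqrt(5782).
Square and sum: Σ |<v, e_j>|^2 = 360/49.
Compute ||v||^2 = v·v = 8.
Deficit = 8 − 360/49 = 32/49 ≥ 0, confirming Bessel's inequality. (The deficit equals ||v − Σ <v,e_j> e_j||^2, the squared distance from v to span{e_j}.)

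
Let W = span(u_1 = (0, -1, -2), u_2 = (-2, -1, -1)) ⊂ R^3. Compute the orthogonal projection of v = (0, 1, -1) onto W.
proj_W(v) = (2/7, -1/7, -3/7)

Set up U = [u_1 | ... | u_2] ∈ R^(3×2). The projector onto W = col(U) is P = U (U^T U)^(-1) U^T.
Compute U^T U =
  [5, 3]
  [3, 6],
and U^T v = (1, 0).
Solve U^T U · c = U^T v for the coefficients: c = (2/7, -1/7). The projection is proj_W(v) = U c.
Check: (v - proj_W(v)) · u_1 = 0  (should be 0).
Check: (v - proj_W(v)) · u_2 = 0  (should be 0).
Result: proj_W(v) = (2/7, -1/7, -3/7).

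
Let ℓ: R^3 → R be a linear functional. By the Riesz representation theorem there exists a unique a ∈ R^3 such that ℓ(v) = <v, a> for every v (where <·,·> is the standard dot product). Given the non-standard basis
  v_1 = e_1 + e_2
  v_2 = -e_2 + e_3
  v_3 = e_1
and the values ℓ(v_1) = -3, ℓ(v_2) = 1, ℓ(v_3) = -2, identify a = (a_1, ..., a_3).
a = (-2, -1, 0)

Write a = (a_1, ..., a_3) in the standard basis. For each basis vector v_i, ℓ(v_i) = <v_i, a> is a linear equation in the a_j's. Collect the n equations into a matrix system V a = ℓ, where row i of V is v_i (expressed in the standard basis). Since V is invertible (lower-triangular with 1s on the diagonal, up to permutation), solve by back-substitution:
  V =
[[1, 1, 0],
 [0, -1, 1],
 [1, 0, 0]]
  V a = (-3, 1, -2)
Solving gives a = (-2, -1, 0).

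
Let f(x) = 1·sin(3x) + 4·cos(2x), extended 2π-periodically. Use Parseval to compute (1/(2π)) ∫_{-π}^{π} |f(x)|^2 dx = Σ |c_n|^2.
Σ |c_n|^2 = 17/2

Expand |f|^2 and use orthogonality of {sin(nx), cos(mx)} on [-π, π]:
  ∫_{-π}^{π} sin(nx)^2 dx = π, ∫ cos(mx)^2 dx = π, and cross terms integrate to 0.
So ∫_{-π}^{π} f(x)^2 dx = 1^2 · π + 4^2 · π = (1 + 16)π.
Divide by 2π: (1 + 16)/2 = 17/2.
By Parseval, this equals Σ |c_n|^2.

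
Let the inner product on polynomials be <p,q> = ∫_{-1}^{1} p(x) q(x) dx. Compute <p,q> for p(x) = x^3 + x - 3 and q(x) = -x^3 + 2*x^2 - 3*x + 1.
<p,q> = -486/35

Expand the product: p(x)·q(x) = -x^6 + 2*x^5 - 4*x^4 + 6*x^3 - 9*x^2 + 10*x - 3.
∫_{-1}^{1} of each monomial x^k gives [2/(k+1) if k even, 0 if k odd]. Integrating term-by-term (or equivalently evaluating the antiderivative F(x) = -x^7/7 + x^6/3 - 4*x^5/5 + 3*x^4/2 - 3*x^3 + 5*x^2 - 3*x at the endpoints):
  F(1) − F(−1) = -23/210 − (2893/210) = -486/35.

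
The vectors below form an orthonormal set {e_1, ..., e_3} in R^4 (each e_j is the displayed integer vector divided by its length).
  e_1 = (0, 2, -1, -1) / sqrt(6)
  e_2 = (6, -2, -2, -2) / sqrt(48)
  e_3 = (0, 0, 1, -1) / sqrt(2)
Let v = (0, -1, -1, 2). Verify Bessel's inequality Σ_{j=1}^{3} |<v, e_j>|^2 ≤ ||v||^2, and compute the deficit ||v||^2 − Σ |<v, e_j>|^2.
Σ |<v, e_j>|^2 = 6; ||v||^2 = 6; deficit = 0

Write each e_j = u_j / sqrt(<u_j, u_j>) where u_j is the displayed integer vector. Then <v, e_j> = <v, u_j> / sqrt(<u_j, u_j>), so |<v, e_j>|^2 = <v, u_j>^2 / <u_j, u_j>.
Coefficients: <v, e_1> = -3/sqrt(6), <v, e_2> = 0/sqrt(48), <v, e_3> = -3/sqrt(2).
Square and sum: Σ |<v, e_j>|^2 = 6.
Compute ||v||^2 = v·v = 6.
Deficit = 6 − 6 = 0 ≥ 0, confirming Bessel's inequality. (The deficit equals ||v − Σ <v,e_j> e_j||^2, the squared distance from v to span{e_j}.)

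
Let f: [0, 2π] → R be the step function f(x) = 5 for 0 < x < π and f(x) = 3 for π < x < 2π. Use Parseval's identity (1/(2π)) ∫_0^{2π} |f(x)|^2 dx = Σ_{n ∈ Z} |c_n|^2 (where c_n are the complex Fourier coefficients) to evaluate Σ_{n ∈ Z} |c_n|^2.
Σ |c_n|^2 = 17

Parseval equates the L^2 energy of f (normalised by 1/(2π)) with the ℓ^2 sum of its Fourier coefficients: (1/(2π)) ∫_0^{2π} |f|^2 = Σ |c_n|^2.
Compute the left side: (1/(2π)) [∫_0^π 5^2 dx + ∫_π^{2π} 3^2 dx] = (1/(2π)) · (25π + 9π) = (25 + 9)/2 = 17.
So Σ_{n ∈ Z} |c_n|^2 = 17.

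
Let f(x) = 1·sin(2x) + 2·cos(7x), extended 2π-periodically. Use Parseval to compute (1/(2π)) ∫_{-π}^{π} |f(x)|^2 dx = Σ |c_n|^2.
Σ |c_n|^2 = 5/2

Expand |f|^2 and use orthogonality of {sin(nx), cos(mx)} on [-π, π]:
  ∫_{-π}^{π} sin(nx)^2 dx = π, ∫ cos(mx)^2 dx = π, and cross terms integrate to 0.
So ∫_{-π}^{π} f(x)^2 dx = 1^2 · π + 2^2 · π = (1 + 4)π.
Divide by 2π: (1 + 4)/2 = 5/2.
By Parseval, this equals Σ |c_n|^2.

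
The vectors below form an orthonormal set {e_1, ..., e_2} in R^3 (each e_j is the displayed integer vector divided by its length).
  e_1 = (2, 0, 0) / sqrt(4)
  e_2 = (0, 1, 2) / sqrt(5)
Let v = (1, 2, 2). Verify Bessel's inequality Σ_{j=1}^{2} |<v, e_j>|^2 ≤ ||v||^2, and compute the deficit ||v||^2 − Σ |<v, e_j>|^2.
Σ |<v, e_j>|^2 = 41/5; ||v||^2 = 9; deficit = 4/5

Write each e_j = u_j / sqrt(<u_j, u_j>) where u_j is the displayed integer vector. Then <v, e_j> = <v, u_j> / sqrt(<u_j, u_j>), so |<v, e_j>|^2 = <v, u_j>^2 / <u_j, u_j>.
Coefficients: <v, e_1> = 2/sqrt(4), <v, e_2> = 6/sqrt(5).
Square and sum: Σ |<v, e_j>|^2 = 41/5.
Compute ||v||^2 = v·v = 9.
Deficit = 9 − 41/5 = 4/5 ≥ 0, confirming Bessel's inequality. (The deficit equals ||v − Σ <v,e_j> e_j||^2, the squared distance from v to span{e_j}.)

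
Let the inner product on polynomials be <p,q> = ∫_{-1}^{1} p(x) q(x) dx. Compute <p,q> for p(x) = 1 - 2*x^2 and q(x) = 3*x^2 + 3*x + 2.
<p,q> = 14/15

Expand the product: p(x)·q(x) = -6*x^4 - 6*x^3 - x^2 + 3*x + 2.
∫_{-1}^{1} of each monomial x^k gives [2/(k+1) if k even, 0 if k odd]. Integrating term-by-term (or equivalently evaluating the antiderivative F(x) = -6*x^5/5 - 3*x^4/2 - x^3/3 + 3*x^2/2 + 2*x at the endpoints):
  F(1) − F(−1) = 7/15 − (-7/15) = 14/15.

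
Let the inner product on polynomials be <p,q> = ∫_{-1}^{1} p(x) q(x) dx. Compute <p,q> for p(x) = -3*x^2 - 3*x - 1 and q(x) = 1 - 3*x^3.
<p,q> = -2/5

Expand the product: p(x)·q(x) = 9*x^5 + 9*x^4 + 3*x^3 - 3*x^2 - 3*x - 1.
∫_{-1}^{1} of each monomial x^k gives [2/(k+1) if k even, 0 if k odd]. Integrating term-by-term (or equivalently evaluating the antiderivative F(x) = 3*x^6/2 + 9*x^5/5 + 3*x^4/4 - x^3 - 3*x^2/2 - x at the endpoints):
  F(1) − F(−1) = 11/20 − (19/20) = -2/5.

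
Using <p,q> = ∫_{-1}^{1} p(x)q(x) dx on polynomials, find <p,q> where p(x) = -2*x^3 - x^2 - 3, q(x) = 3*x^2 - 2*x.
<p,q> = -28/5

Expand the product: p(x)·q(x) = -6*x^5 + x^4 + 2*x^3 - 9*x^2 + 6*x.
∫_{-1}^{1} of each monomial x^k gives [2/(k+1) if k even, 0 if k odd]. Integrating term-by-term (or equivalently evaluating the antiderivative F(x) = -x^6 + x^5/5 + x^4/2 - 3*x^3 + 3*x^2 at the endpoints):
  F(1) − F(−1) = -3/10 − (53/10) = -28/5.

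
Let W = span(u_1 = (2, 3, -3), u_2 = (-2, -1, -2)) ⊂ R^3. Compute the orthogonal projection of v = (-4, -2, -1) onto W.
proj_W(v) = (-680/197, -514/197, -245/197)

Set up U = [u_1 | ... | u_2] ∈ R^(3×2). The projector onto W = col(U) is P = U (U^T U)^(-1) U^T.
Compute U^T U =
  [22, -1]
  [-1, 9],
and U^T v = (-11, 12).
Solve U^T U · c = U^T v for the coefficients: c = (-87/197, 253/197). The projection is proj_W(v) = U c.
Check: (v - proj_W(v)) · u_1 = 0  (should be 0).
Check: (v - proj_W(v)) · u_2 = 0  (should be 0).
Result: proj_W(v) = (-680/197, -514/197, -245/197).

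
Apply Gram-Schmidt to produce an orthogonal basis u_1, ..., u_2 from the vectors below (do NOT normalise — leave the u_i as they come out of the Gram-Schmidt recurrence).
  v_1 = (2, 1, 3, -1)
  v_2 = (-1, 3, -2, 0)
Orthogonal basis:
  u_1 = (2, 1, 3, -1)
  u_2 = (-1/3, 10/3, -1, -1/3)

Apply the Gram-Schmidt recurrence
  u_1 = v_1
  u_i = v_i − Σ_{j<i} ((v_i · u_j) / (u_j · u_j)) · u_j.

Step by step this gives:
  u_1 = (2, 1, 3, -1)
  u_2 = (-1/3, 10/3, -1, -1/3)

Orthogonality check:
  u_2 · u_1 = 0 (should be 0)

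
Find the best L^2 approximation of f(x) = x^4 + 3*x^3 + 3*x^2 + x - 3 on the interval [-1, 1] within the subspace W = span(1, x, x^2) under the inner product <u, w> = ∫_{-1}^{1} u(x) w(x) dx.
g(x) = 27*x^2/7 + 14*x/5 - 108/35

The best approximation g ∈ W is the orthogonal projection of f onto W. Writing g = a_0 + a_1 x + a_2 x^2, the coefficients solve the normal equations G · a = b where
  G_{ij} = <φ_i, φ_j> and b_i = <f, φ_i>, with φ_0 = 1, φ_1 = x, φ_2 = x^2.
G =
  [2, 0, 2/3]
  [0, 2/3, 0]
  [2/3, 0, 2/5],
b = (-18/5, 28/15, -18/35).
Solving gives a_0 = -108/35, a_1 = 14/5, a_2 = 27/7, so
  g(x) = 27*x^2/7 + 14*x/5 - 108/35.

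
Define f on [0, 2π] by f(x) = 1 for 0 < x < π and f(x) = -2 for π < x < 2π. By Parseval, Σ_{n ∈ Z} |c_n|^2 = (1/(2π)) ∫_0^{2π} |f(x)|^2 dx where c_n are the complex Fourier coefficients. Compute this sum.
Σ |c_n|^2 = 5/2

Parseval equates the L^2 energy of f (normalised by 1/(2π)) with the ℓ^2 sum of its Fourier coefficients: (1/(2π)) ∫_0^{2π} |f|^2 = Σ |c_n|^2.
Compute the left side: (1/(2π)) [∫_0^π 1^2 dx + ∫_π^{2π} (-2)^2 dx] = (1/(2π)) · (1π + 4π) = (1 + 4)/2 = 5/2.
So Σ_{n ∈ Z} |c_n|^2 = 5/2.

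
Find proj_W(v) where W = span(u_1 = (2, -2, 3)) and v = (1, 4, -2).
proj_W(v) = (-24/17, 24/17, -36/17)

Set up U = [u_1 | ... | u_1] ∈ R^(3×1). The projector onto W = col(U) is P = U (U^T U)^(-1) U^T.
Compute U^T U =
  [17],
and U^T v = (-12).
Solve U^T U · c = U^T v for the coefficients: c = (-12/17). The projection is proj_W(v) = U c.
Check: (v - proj_W(v)) · u_1 = 0  (should be 0).
Result: proj_W(v) = (-24/17, 24/17, -36/17).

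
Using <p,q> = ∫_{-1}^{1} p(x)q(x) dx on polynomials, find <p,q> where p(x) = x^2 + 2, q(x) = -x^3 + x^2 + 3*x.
<p,q> = 26/15

Expand the product: p(x)·q(x) = -x^5 + x^4 + x^3 + 2*x^2 + 6*x.
∫_{-1}^{1} of each monomial x^k gives [2/(k+1) if k even, 0 if k odd]. Integrating term-by-term (or equivalently evaluating the antiderivative F(x) = -x^6/6 + x^5/5 + x^4/4 + 2*x^3/3 + 3*x^2 at the endpoints):
  F(1) − F(−1) = 79/20 − (133/60) = 26/15.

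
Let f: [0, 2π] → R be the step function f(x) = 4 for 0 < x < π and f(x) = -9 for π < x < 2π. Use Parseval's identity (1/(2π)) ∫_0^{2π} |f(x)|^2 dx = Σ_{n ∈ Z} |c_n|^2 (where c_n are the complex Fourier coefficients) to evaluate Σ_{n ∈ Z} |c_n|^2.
Σ |c_n|^2 = 97/2

Parseval equates the L^2 energy of f (normalised by 1/(2π)) with the ℓ^2 sum of its Fourier coefficients: (1/(2π)) ∫_0^{2π} |f|^2 = Σ |c_n|^2.
Compute the left side: (1/(2π)) [∫_0^π 4^2 dx + ∫_π^{2π} (-9)^2 dx] = (1/(2π)) · (16π + 81π) = (16 + 81)/2 = 97/2.
So Σ_{n ∈ Z} |c_n|^2 = 97/2.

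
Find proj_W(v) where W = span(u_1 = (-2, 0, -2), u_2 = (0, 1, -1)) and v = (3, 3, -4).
proj_W(v) = (5/3, 13/3, -8/3)

Set up U = [u_1 | ... | u_2] ∈ R^(3×2). The projector onto W = col(U) is P = U (U^T U)^(-1) U^T.
Compute U^T U =
  [8, 2]
  [2, 2],
and U^T v = (2, 7).
Solve U^T U · c = U^T v for the coefficients: c = (-5/6, 13/3). The projection is proj_W(v) = U c.
Check: (v - proj_W(v)) · u_1 = 0  (should be 0).
Check: (v - proj_W(v)) · u_2 = 0  (should be 0).
Result: proj_W(v) = (5/3, 13/3, -8/3).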